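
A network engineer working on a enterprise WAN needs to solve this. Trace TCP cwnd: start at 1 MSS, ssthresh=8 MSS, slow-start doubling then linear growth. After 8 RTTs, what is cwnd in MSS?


RTT 0: cwnd = 1 MSS (initial)
RTT 1: cwnd = 2 MSS (slow start, doubled)
RTT 2: cwnd = 4 MSS (slow start, doubled)
RTT 3: cwnd = 8 MSS (slow start, doubled)
RTT 4: cwnd = 9 MSS (congestion avoidance, +1)
RTT 5: cwnd = 10 MSS (congestion avoidance, +1)
RTT 6: cwnd = 11 MSS (congestion avoidance, +1)
RTT 7: cwnd = 12 MSS (congestion avoidance, +1)
RTT 8: cwnd = 13 MSS (congestion avoidance, +1)

13


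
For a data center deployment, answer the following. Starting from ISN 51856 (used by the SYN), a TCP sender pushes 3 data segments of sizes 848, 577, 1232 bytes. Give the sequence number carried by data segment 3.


The SYN occupies sequence number ISN = 51856, so the first data byte is ISN + 1 = 51857.
SEQ of data segment i = (ISN + 1) + sum of payload sizes of segments 1..i-1.
Segment 1: SEQ = 51857, payload = 848 bytes
Segment 2: SEQ = 52705, payload = 577 bytes
Segment 3: SEQ = 53282, payload = 1232 bytes
SEQ of segment 3 = 51857 + 848 + 577 = 53282

53282


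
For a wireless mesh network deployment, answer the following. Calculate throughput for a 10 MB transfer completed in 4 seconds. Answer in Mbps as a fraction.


Given: file = 10 MB, time = 4 s
File in Mb = 10 * 8 = 80 Mb
Throughput = 80 / 4 Mbps
Throughput = 20 Mbps

20


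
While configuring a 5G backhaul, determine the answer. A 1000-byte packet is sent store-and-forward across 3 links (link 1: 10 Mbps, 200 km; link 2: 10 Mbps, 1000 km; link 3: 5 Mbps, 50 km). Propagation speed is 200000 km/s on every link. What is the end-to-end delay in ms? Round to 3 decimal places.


Packet = 1000 bytes = 8000 bits. Store-and-forward: sum (t_trans + t_prop) per link.
Link 1: t_trans = 8000/(10*10^6) s = 0.8000 ms; t_prop = 200/200000 s = 1.0000 ms; subtotal = 1.8000 ms
Link 2: t_trans = 8000/(10*10^6) s = 0.8000 ms; t_prop = 1000/200000 s = 5.0000 ms; subtotal = 5.8000 ms
Link 3: t_trans = 8000/(5*10^6) s = 1.6000 ms; t_prop = 50/200000 s = 0.2500 ms; subtotal = 1.8500 ms
End-to-end = 1.8000 + 5.8000 + 1.8500 = 9.4500 ms -> 9.450 ms (3 dp)

9.450


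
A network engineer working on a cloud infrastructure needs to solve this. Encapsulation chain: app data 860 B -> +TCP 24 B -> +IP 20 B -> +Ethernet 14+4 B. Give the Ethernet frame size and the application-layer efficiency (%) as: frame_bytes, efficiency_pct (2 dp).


TCP segment = 860 + 24 = 884 B
IP packet = 884 + 20 = 904 B
Ethernet frame = 904 + 14 + 4 = 922 B
Efficiency = app / frame = 860 / 922 = 0.932755 = 93.2755% -> 93.28% (2 dp)

922, 93.28


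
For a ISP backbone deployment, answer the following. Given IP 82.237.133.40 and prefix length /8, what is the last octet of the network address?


Given: IP = 82.237.133.40, prefix = /8
Subnet mask = 255.0.0.0
Last octet of IP: 40
Last octet of mask: 0
Network last octet = 40 AND 0 = 0

0


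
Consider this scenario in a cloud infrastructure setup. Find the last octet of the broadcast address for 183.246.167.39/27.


Given: IP = 183.246.167.39, prefix = /27
Host bits = 32 - 27 = 5
Network last octet = 39 AND mask = 32
Host part size = 2^5 - 1 = 31
Broadcast last octet = 32 OR 31 = 63

63


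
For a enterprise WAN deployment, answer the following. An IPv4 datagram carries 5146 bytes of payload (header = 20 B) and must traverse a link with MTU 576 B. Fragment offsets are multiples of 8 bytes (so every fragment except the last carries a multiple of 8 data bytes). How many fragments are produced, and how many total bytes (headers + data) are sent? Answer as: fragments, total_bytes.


Max data per non-final fragment = floor((MTU - header)/8)*8 = floor((576 - 20)/8)*8 = floor(556/8)*8 = 552 B
Final fragment needs no 8-byte alignment: it can carry up to MTU - header = 556 B
Non-final fragments needed = ceil((payload - 556) / 552) = ceil(4590/552) = ceil(8.3152) = 9
Number of fragments = 9 + 1 = 10
Fragment sizes (data): 9 * 552 B + 178 B (last, 178 <= 556 OK)
Total bytes sent = payload + n_frags * header = 5146 + 10*20 = 5146 + 200 = 5346 B

10, 5346


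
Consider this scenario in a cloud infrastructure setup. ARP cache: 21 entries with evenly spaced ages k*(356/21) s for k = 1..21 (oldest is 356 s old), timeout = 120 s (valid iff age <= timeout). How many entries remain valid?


Ages are k * 356/21 s for k = 1..21 (spacing = 16.9524 s).
Entry k is valid iff k * 356/21 <= 120 iff k <= 21 * 120 / 356 = 7.0787
n_valid = floor(7.0787) = 7
(n_stale = 21 - 7 = 14)

7


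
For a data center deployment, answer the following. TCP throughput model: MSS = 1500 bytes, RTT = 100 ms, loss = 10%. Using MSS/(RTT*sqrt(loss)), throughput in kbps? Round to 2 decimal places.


Given: MSS = 1500 bytes, RTT = 100 ms, loss = 10%
RTT in seconds = 100 / 1000 = 0.1
Loss rate = 10% = 0.1
sqrt(loss) = sqrt(0.1) = 0.316227766017
Throughput (bytes/s) = 1500 / (0.1 * 0.316227766017) = 47434.1649
Throughput (kbps) = 47434.1649 * 8 / 1000 = 379.473319 -> 379.47 kbps (2 dp)

379.47


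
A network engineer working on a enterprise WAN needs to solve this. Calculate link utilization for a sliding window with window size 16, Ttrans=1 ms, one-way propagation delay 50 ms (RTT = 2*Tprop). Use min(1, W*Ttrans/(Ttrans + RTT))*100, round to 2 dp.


Given: W = 16, Ttrans = 1 ms, RTT = 100 ms (= 2 * Tprop, Tprop = 50 ms)
Cycle time = Ttrans + RTT = 1 + 100 = 101 ms (first packet sent until its ACK returns)
W * Ttrans = 16 * 1 = 16 ms of sending per cycle
W * Ttrans / (Ttrans + RTT) = 16 / 101 = 0.158416
U = min(1, 0.158416) = 0.158416
U% = 15.84%

15.84


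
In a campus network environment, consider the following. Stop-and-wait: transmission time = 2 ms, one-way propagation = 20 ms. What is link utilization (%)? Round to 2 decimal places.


Given: Ttrans = 2 ms, Tprop = 20 ms
RTT = 2 * Tprop = 2 * 20 = 40 ms
U = Ttrans / (Ttrans + RTT)
U = 2 / (2 + 40)
U = 2 / 42 = 0.047619
U% = 4.76%

4.76


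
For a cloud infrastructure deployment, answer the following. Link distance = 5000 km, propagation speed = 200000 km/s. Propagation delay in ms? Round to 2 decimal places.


Given: distance = 5000 km, speed = 200000 km/s
Delay = distance / speed = 5000 / 200000 seconds
Delay in ms = 5000 * 1000 / 200000
Delay = 25.0000 ms
Rounded to 2 dp = 25.00 ms

25.00


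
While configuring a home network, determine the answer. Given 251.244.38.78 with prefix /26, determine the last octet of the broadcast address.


Given: IP = 251.244.38.78, prefix = /26
Host bits = 32 - 26 = 6
Network last octet = 78 AND mask = 64
Host part size = 2^6 - 1 = 63
Broadcast last octet = 64 OR 63 = 127

127


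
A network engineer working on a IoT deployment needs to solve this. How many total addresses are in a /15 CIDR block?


Given: CIDR prefix /15
Host bits = 32 - 15 = 17
Total addresses = 2^17 = 131072

131072


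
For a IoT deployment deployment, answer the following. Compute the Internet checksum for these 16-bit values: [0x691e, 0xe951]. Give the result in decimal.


Given words: [0x691e, 0xe951]
Step 1: Sum all words
Raw sum = 26910 + 59729 = 86639
Step 2: Fold carry: (21103 + 1) = 21104
One's complement = ~21104 & 0xFFFF = 44431

44431


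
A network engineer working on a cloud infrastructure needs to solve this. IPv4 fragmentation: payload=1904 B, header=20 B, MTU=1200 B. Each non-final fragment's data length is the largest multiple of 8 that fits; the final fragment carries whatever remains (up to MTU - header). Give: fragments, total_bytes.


Max data per non-final fragment = floor((MTU - header)/8)*8 = floor((1200 - 20)/8)*8 = floor(1180/8)*8 = 1176 B
Final fragment needs no 8-byte alignment: it can carry up to MTU - header = 1180 B
Non-final fragments needed = ceil((payload - 1180) / 1176) = ceil(724/1176) = ceil(0.6156) = 1
Number of fragments = 1 + 1 = 2
Fragment sizes (data): 1 * 1176 B + 728 B (last, 728 <= 1180 OK)
Total bytes sent = payload + n_frags * header = 1904 + 2*20 = 1904 + 40 = 1944 B

2, 1944


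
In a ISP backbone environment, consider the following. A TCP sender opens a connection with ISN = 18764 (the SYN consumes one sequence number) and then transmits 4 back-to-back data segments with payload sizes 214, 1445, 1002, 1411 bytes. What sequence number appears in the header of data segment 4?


The SYN occupies sequence number ISN = 18764, so the first data byte is ISN + 1 = 18765.
SEQ of data segment i = (ISN + 1) + sum of payload sizes of segments 1..i-1.
Segment 1: SEQ = 18765, payload = 214 bytes
Segment 2: SEQ = 18979, payload = 1445 bytes
Segment 3: SEQ = 20424, payload = 1002 bytes
Segment 4: SEQ = 21426, payload = 1411 bytes
SEQ of segment 4 = 18765 + 214 + 1445 + 1002 = 21426

21426


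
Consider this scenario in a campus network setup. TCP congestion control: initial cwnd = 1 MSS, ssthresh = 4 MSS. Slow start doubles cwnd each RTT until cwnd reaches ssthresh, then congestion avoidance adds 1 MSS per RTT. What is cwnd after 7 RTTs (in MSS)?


RTT 0: cwnd = 1 MSS (initial)
RTT 1: cwnd = 2 MSS (slow start, doubled)
RTT 2: cwnd = 4 MSS (slow start, doubled)
RTT 3: cwnd = 5 MSS (congestion avoidance, +1)
RTT 4: cwnd = 6 MSS (congestion avoidance, +1)
RTT 5: cwnd = 7 MSS (congestion avoidance, +1)
RTT 6: cwnd = 8 MSS (congestion avoidance, +1)
RTT 7: cwnd = 9 MSS (congestion avoidance, +1)

9


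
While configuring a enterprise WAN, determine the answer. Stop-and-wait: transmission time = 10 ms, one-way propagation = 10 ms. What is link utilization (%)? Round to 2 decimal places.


Given: Ttrans = 10 ms, Tprop = 10 ms
RTT = 2 * Tprop = 2 * 10 = 20 ms
U = Ttrans / (Ttrans + RTT)
U = 10 / (10 + 20)
U = 10 / 30 = 0.333333
U% = 33.33%

33.33


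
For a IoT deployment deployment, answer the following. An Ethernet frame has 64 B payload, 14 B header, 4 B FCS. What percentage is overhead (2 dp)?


Given: payload = 64 B, header = 14 B, trailer = 4 B
Overhead bytes = header + trailer = 14 + 4 = 18
Total frame = payload + overhead = 64 + 18 = 82
Overhead % = 18 / 82 * 100 = 21.9512% -> 21.95% (2 dp)

21.95


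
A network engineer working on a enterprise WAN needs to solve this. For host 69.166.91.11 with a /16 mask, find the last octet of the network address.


Given: IP = 69.166.91.11, prefix = /16
Subnet mask = 255.255.0.0
Last octet of IP: 11
Last octet of mask: 0
Network last octet = 11 AND 0 = 0

0


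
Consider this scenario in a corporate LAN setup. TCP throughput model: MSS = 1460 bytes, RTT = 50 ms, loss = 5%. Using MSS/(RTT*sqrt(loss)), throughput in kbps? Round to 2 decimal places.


Given: MSS = 1460 bytes, RTT = 50 ms, loss = 5%
RTT in seconds = 50 / 1000 = 0.05
Loss rate = 5% = 0.05
sqrt(loss) = sqrt(0.05) = 0.223606797750
Throughput (bytes/s) = 1460 / (0.05 * 0.223606797750) = 130586.3699
Throughput (kbps) = 130586.3699 * 8 / 1000 = 1044.690959 -> 1044.69 kbps (2 dp)

1044.69


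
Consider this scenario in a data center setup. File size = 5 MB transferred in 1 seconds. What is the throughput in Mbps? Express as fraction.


Given: file = 5 MB, time = 1 s
File in Mb = 5 * 8 = 40 Mb
Throughput = 40 / 1 Mbps
Throughput = 40 Mbps

40


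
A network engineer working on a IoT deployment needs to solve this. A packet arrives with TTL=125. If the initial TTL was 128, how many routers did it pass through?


Given: initial TTL = 128, received TTL = 125
Hops = initial TTL - received TTL
Hops = 128 - 125 = 3

3


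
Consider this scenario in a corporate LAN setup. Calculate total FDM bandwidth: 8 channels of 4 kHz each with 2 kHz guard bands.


Given: 8 channels, 4 kHz each, guard = 2 kHz
Channel bandwidth = 8 * 4 = 32 kHz
Guard bands = 7 gaps * 2 kHz = 14 kHz
Total = 32 + 14 = 46 kHz

46


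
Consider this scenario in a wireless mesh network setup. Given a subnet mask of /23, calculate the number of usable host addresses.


Given: subnet mask /23
Host bits = 32 - 23 = 9
Total addresses = 2^9 = 512
Usable hosts = 512 - 2 (network + broadcast) = 510

510


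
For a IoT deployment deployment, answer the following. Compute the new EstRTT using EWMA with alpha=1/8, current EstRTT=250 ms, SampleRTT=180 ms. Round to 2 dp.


Given: EstRTT = 250 ms, SampleRTT = 180 ms, alpha = 1/8
New EstRTT = (1 - alpha) * EstRTT + alpha * SampleRTT
(7/8) * 250 = 218.75
(1/8) * 180 = 22.5
New EstRTT = 218.75 + 22.5 = 241.25 ms -> 241.25 ms (2 dp)

241.25


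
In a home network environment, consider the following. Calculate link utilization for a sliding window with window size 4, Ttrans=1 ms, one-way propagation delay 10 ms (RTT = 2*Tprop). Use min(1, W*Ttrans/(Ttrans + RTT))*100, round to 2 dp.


Given: W = 4, Ttrans = 1 ms, RTT = 20 ms (= 2 * Tprop, Tprop = 10 ms)
Cycle time = Ttrans + RTT = 1 + 20 = 21 ms (first packet sent until its ACK returns)
W * Ttrans = 4 * 1 = 4 ms of sending per cycle
W * Ttrans / (Ttrans + RTT) = 4 / 21 = 0.190476
U = min(1, 0.190476) = 0.190476
U% = 19.05%

19.05


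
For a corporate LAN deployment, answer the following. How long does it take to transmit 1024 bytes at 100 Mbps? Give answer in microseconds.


Given: packet = 1024 bytes, bandwidth = 100 Mbps
Packet in bits = 1024 * 8 = 8192 bits
Bandwidth = 100 * 10^6 = 100000000 bps
Time = 8192 / 100000000 seconds
Time in us = 8192 * 10^6 / 100000000 = 81.92

81.92


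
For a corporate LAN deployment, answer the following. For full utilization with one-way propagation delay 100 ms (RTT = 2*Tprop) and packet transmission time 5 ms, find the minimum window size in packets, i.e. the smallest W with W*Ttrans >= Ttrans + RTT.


Given: Ttrans = 5 ms, RTT = 200 ms (= 2 * Tprop, Tprop = 100 ms)
Time until first ACK returns = Ttrans + RTT = 5 + 200 = 205 ms
Need W * Ttrans >= Ttrans + RTT  ->  W >= (Ttrans + RTT) / Ttrans
(Ttrans + RTT) / Ttrans = 205 / 5 = 41
W_min = ceil(41) = 41

41


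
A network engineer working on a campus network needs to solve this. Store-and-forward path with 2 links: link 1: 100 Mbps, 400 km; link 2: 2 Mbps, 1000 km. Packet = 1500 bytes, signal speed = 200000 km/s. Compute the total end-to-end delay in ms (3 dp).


Packet = 1500 bytes = 12000 bits. Store-and-forward: sum (t_trans + t_prop) per link.
Link 1: t_trans = 12000/(100*10^6) s = 0.1200 ms; t_prop = 400/200000 s = 2.0000 ms; subtotal = 2.1200 ms
Link 2: t_trans = 12000/(2*10^6) s = 6.0000 ms; t_prop = 1000/200000 s = 5.0000 ms; subtotal = 11.0000 ms
End-to-end = 2.1200 + 11.0000 = 13.1200 ms -> 13.120 ms (3 dp)

13.120


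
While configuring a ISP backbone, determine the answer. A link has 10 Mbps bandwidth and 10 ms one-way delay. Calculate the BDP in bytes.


Given: bandwidth = 10 Mbps, delay = 10 ms
BDP in bits = 10 * 10^6 * 10 / 1000
BDP in bits = 100000
BDP in bytes = 100000 / 8 = 12500

12500


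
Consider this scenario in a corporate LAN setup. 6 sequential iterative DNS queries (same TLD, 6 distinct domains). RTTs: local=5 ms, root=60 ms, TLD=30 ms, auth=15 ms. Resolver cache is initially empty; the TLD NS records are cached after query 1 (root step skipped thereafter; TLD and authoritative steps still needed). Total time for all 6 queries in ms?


Lookup 1 (cold cache): local + root + TLD + auth = 5 + 60 + 30 + 15 = 110 ms
Lookups 2..6 (TLD NS cached -> skip root; new domain -> still ask TLD and auth): local + TLD + auth = 5 + 30 + 15 = 50 ms each
Remaining 5 lookups: 5 * 50 = 250 ms
Total = 110 + 250 = 360 ms

360


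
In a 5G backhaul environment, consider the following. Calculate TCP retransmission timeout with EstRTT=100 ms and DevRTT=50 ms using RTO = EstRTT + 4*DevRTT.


Given: EstRTT = 100 ms, DevRTT = 50 ms
Timeout = EstRTT + 4 * DevRTT
4 * DevRTT = 4 * 50 = 200
Timeout = 100 + 200 = 300 ms

300


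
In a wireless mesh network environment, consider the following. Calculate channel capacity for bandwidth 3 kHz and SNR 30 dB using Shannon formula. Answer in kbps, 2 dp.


Given: B = 3 kHz, SNR = 30 dB
SNR linear = 10^(30/10) = 1000
1 + SNR = 1001
log2(1001) = 9.9672262588
C = 3 * 1000 * 9.9672262588 = 29901.6788 bps
C = 29.901679 kbps -> 29.90 kbps (2 dp)

29.90


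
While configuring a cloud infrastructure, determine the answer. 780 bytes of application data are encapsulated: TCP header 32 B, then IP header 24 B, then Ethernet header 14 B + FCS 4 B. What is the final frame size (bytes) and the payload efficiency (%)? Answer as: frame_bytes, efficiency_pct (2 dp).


TCP segment = 780 + 32 = 812 B
IP packet = 812 + 24 = 836 B
Ethernet frame = 836 + 14 + 4 = 854 B
Efficiency = app / frame = 780 / 854 = 0.913349 = 91.3349% -> 91.33% (2 dp)

854, 91.33


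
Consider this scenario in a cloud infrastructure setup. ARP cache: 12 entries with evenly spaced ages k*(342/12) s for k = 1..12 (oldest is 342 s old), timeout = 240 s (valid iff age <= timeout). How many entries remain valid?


Ages are k * 342/12 s for k = 1..12 (spacing = 28.5000 s).
Entry k is valid iff k * 342/12 <= 240 iff k <= 12 * 240 / 342 = 8.4211
n_valid = floor(8.4211) = 8
(n_stale = 12 - 8 = 4)

8


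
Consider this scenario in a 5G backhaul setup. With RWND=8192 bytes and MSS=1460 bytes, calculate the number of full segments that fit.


Given: RWND = 8192 bytes, MSS = 1460 bytes
Full segments = floor(RWND / MSS)
Full segments = floor(8192 / 1460)
Full segments = floor(5.611) = 5

5


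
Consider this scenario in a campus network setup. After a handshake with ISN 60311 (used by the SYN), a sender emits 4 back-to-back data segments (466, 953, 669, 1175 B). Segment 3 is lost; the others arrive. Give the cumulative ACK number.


SYN uses sequence number 60311; first data byte = ISN + 1 = 60312.
Segment 1: SEQ = 60312, len = 466 B, covers [60312, 60777]
Segment 2: SEQ = 60778, len = 953 B, covers [60778, 61730]
Segment 3: SEQ = 61731, len = 669 B, covers [61731, 62399] [LOST]
Segment 4: SEQ = 62400, len = 1175 B, covers [62400, 63574]
In-order data received: bytes [60312, 61730] (segments 1..2).
Segment 3 missing -> gap begins at byte 61731; later segments buffered out of order.
Cumulative ACK = next expected in-order byte = 60312 + 466 + 953 = 61731

61731


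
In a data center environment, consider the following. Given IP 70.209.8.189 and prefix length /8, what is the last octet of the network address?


Given: IP = 70.209.8.189, prefix = /8
Subnet mask = 255.0.0.0
Last octet of IP: 189
Last octet of mask: 0
Network last octet = 189 AND 0 = 0

0


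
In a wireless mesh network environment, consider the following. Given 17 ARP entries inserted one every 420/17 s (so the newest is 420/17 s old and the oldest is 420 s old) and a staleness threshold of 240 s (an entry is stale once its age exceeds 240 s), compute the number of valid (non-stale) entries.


Ages are k * 420/17 s for k = 1..17 (spacing = 24.7059 s).
Entry k is valid iff k * 420/17 <= 240 iff k <= 17 * 240 / 420 = 9.7143
n_valid = floor(9.7143) = 9
(n_stale = 17 - 9 = 8)

9


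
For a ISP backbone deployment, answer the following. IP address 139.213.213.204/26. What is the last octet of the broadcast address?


Given: IP = 139.213.213.204, prefix = /26
Host bits = 32 - 26 = 6
Network last octet = 204 AND mask = 192
Host part size = 2^6 - 1 = 63
Broadcast last octet = 192 OR 63 = 255

255


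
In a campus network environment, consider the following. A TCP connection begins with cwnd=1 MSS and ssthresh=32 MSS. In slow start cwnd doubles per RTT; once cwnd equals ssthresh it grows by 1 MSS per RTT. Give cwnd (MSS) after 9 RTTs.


RTT 0: cwnd = 1 MSS (initial)
RTT 1: cwnd = 2 MSS (slow start, doubled)
RTT 2: cwnd = 4 MSS (slow start, doubled)
RTT 3: cwnd = 8 MSS (slow start, doubled)
RTT 4: cwnd = 16 MSS (slow start, doubled)
RTT 5: cwnd = 32 MSS (slow start, doubled)
RTT 6: cwnd = 33 MSS (congestion avoidance, +1)
RTT 7: cwnd = 34 MSS (congestion avoidance, +1)
RTT 8: cwnd = 35 MSS (congestion avoidance, +1)
RTT 9: cwnd = 36 MSS (congestion avoidance, +1)

36


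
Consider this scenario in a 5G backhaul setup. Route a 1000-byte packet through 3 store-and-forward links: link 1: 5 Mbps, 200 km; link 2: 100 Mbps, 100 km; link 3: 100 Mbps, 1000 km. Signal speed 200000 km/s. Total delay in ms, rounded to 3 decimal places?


Packet = 1000 bytes = 8000 bits. Store-and-forward: sum (t_trans + t_prop) per link.
Link 1: t_trans = 8000/(5*10^6) s = 1.6000 ms; t_prop = 200/200000 s = 1.0000 ms; subtotal = 2.6000 ms
Link 2: t_trans = 8000/(100*10^6) s = 0.0800 ms; t_prop = 100/200000 s = 0.5000 ms; subtotal = 0.5800 ms
Link 3: t_trans = 8000/(100*10^6) s = 0.0800 ms; t_prop = 1000/200000 s = 5.0000 ms; subtotal = 5.0800 ms
End-to-end = 2.6000 + 0.5800 + 5.0800 = 8.2600 ms -> 8.260 ms (3 dp)

8.260


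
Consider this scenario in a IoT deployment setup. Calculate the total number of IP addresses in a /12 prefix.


Given: CIDR prefix /12
Host bits = 32 - 12 = 20
Total addresses = 2^20 = 1048576

1048576


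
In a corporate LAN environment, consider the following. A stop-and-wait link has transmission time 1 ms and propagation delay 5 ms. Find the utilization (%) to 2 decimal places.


Given: Ttrans = 1 ms, Tprop = 5 ms
RTT = 2 * Tprop = 2 * 5 = 10 ms
U = Ttrans / (Ttrans + RTT)
U = 1 / (1 + 10)
U = 1 / 11 = 0.090909
U% = 9.09%

9.09


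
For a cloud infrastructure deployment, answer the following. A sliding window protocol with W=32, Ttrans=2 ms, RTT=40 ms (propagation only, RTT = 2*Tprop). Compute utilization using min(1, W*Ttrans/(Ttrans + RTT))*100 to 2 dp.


Given: W = 32, Ttrans = 2 ms, RTT = 40 ms (= 2 * Tprop, Tprop = 20 ms)
Cycle time = Ttrans + RTT = 2 + 40 = 42 ms (first packet sent until its ACK returns)
W * Ttrans = 32 * 2 = 64 ms of sending per cycle
W * Ttrans / (Ttrans + RTT) = 64 / 42 = 1.523810
U = min(1, 1.523810) = 1.000000
U% = 100.00%

100.00


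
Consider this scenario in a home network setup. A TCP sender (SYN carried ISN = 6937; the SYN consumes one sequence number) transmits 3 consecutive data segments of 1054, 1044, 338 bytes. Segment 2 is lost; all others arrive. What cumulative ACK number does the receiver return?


SYN uses sequence number 6937; first data byte = ISN + 1 = 6938.
Segment 1: SEQ = 6938, len = 1054 B, covers [6938, 7991]
Segment 2: SEQ = 7992, len = 1044 B, covers [7992, 9035] [LOST]
Segment 3: SEQ = 9036, len = 338 B, covers [9036, 9373]
In-order data received: bytes [6938, 7991] (segments 1..1).
Segment 2 missing -> gap begins at byte 7992; later segments buffered out of order.
Cumulative ACK = next expected in-order byte = 6938 + 1054 = 7992

7992


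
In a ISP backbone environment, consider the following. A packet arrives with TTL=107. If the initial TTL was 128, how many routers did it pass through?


Given: initial TTL = 128, received TTL = 107
Hops = initial TTL - received TTL
Hops = 128 - 107 = 21

21


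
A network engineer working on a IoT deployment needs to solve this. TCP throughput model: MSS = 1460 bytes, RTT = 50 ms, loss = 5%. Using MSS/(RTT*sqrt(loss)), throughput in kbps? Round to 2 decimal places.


Given: MSS = 1460 bytes, RTT = 50 ms, loss = 5%
RTT in seconds = 50 / 1000 = 0.05
Loss rate = 5% = 0.05
sqrt(loss) = sqrt(0.05) = 0.223606797750
Throughput (bytes/s) = 1460 / (0.05 * 0.223606797750) = 130586.3699
Throughput (kbps) = 130586.3699 * 8 / 1000 = 1044.690959 -> 1044.69 kbps (2 dp)

1044.69


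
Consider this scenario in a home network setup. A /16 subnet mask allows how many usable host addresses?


Given: subnet mask /16
Host bits = 32 - 16 = 16
Total addresses = 2^16 = 65536
Usable hosts = 65536 - 2 (network + broadcast) = 65534

65534


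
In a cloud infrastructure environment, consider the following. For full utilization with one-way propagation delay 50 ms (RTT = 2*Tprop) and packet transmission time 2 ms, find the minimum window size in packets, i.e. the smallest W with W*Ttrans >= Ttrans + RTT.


Given: Ttrans = 2 ms, RTT = 100 ms (= 2 * Tprop, Tprop = 50 ms)
Time until first ACK returns = Ttrans + RTT = 2 + 100 = 102 ms
Need W * Ttrans >= Ttrans + RTT  ->  W >= (Ttrans + RTT) / Ttrans
(Ttrans + RTT) / Ttrans = 102 / 2 = 51
W_min = ceil(51) = 51

51


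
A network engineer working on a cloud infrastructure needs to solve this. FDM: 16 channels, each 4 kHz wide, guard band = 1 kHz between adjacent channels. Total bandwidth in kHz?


Given: 16 channels, 4 kHz each, guard = 1 kHz
Channel bandwidth = 16 * 4 = 64 kHz
Guard bands = 15 gaps * 1 kHz = 15 kHz
Total = 64 + 15 = 79 kHz

79


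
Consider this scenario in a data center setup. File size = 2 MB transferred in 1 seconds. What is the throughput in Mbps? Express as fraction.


Given: file = 2 MB, time = 1 s
File in Mb = 2 * 8 = 16 Mb
Throughput = 16 / 1 Mbps
Throughput = 16 Mbps

16


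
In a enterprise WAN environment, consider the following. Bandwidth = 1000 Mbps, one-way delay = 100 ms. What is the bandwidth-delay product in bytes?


Given: bandwidth = 1000 Mbps, delay = 100 ms
BDP in bits = 1000 * 10^6 * 100 / 1000
BDP in bits = 100000000
BDP in bytes = 100000000 / 8 = 12500000

12500000


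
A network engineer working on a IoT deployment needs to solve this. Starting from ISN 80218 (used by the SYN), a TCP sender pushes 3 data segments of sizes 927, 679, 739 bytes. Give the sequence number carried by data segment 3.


The SYN occupies sequence number ISN = 80218, so the first data byte is ISN + 1 = 80219.
SEQ of data segment i = (ISN + 1) + sum of payload sizes of segments 1..i-1.
Segment 1: SEQ = 80219, payload = 927 bytes
Segment 2: SEQ = 81146, payload = 679 bytes
Segment 3: SEQ = 81825, payload = 739 bytes
SEQ of segment 3 = 80219 + 927 + 679 = 81825

81825


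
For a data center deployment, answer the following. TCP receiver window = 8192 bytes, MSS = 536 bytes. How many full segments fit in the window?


Given: RWND = 8192 bytes, MSS = 536 bytes
Full segments = floor(RWND / MSS)
Full segments = floor(8192 / 536)
Full segments = floor(15.2836) = 15

15


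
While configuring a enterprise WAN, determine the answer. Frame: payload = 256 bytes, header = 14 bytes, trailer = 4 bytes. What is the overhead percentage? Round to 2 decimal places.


Given: payload = 256 B, header = 14 B, trailer = 4 B
Overhead bytes = header + trailer = 14 + 4 = 18
Total frame = payload + overhead = 256 + 18 = 274
Overhead % = 18 / 274 * 100 = 6.5693% -> 6.57% (2 dp)

6.57


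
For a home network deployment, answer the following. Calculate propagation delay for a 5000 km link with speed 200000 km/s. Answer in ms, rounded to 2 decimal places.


Given: distance = 5000 km, speed = 200000 km/s
Delay = distance / speed = 5000 / 200000 seconds
Delay in ms = 5000 * 1000 / 200000
Delay = 25.0000 ms
Rounded to 2 dp = 25.00 ms

25.00


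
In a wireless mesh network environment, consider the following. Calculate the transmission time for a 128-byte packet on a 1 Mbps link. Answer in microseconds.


Given: packet = 128 bytes, bandwidth = 1 Mbps
Packet in bits = 128 * 8 = 1024 bits
Bandwidth = 1 * 10^6 = 1000000 bps
Time = 1024 / 1000000 seconds
Time in us = 1024 * 10^6 / 1000000 = 1024

1024


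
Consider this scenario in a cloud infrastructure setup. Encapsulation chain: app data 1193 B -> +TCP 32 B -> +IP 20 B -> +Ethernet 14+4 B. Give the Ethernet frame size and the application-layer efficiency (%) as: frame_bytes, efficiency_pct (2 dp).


TCP segment = 1193 + 32 = 1225 B
IP packet = 1225 + 20 = 1245 B
Ethernet frame = 1245 + 14 + 4 = 1263 B
Efficiency = app / frame = 1193 / 1263 = 0.944576 = 94.4576% -> 94.46% (2 dp)

1263, 94.46


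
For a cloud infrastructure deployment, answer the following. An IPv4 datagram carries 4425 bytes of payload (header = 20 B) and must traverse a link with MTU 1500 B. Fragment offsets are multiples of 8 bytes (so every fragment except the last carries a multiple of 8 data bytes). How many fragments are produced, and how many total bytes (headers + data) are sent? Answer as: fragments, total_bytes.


Max data per non-final fragment = floor((MTU - header)/8)*8 = floor((1500 - 20)/8)*8 = floor(1480/8)*8 = 1480 B
Final fragment needs no 8-byte alignment: it can carry up to MTU - header = 1480 B
Non-final fragments needed = ceil((payload - 1480) / 1480) = ceil(2945/1480) = ceil(1.9899) = 2
Number of fragments = 2 + 1 = 3
Fragment sizes (data): 2 * 1480 B + 1465 B (last, 1465 <= 1480 OK)
Total bytes sent = payload + n_frags * header = 4425 + 3*20 = 4425 + 60 = 4485 B

3, 4485


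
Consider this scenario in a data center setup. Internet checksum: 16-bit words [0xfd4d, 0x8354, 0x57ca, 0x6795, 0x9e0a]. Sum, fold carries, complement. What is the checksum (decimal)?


Given words: [0xfd4d, 0x8354, 0x57ca, 0x6795, 0x9e0a]
Step 1: Sum all words
Raw sum = 64845 + 33620 + 22474 + 26517 + 40458 = 187914
Step 2: Fold carry: (56842 + 2) = 56844
One's complement = ~56844 & 0xFFFF = 8691

8691


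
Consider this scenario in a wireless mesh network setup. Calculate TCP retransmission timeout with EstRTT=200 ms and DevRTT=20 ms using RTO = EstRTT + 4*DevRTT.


Given: EstRTT = 200 ms, DevRTT = 20 ms
Timeout = EstRTT + 4 * DevRTT
4 * DevRTT = 4 * 20 = 80
Timeout = 200 + 80 = 280 ms

280


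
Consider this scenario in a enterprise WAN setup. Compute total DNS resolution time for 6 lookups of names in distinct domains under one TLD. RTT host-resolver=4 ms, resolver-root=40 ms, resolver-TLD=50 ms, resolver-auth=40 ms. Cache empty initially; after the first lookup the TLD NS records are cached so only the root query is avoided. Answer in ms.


Lookup 1 (cold cache): local + root + TLD + auth = 4 + 40 + 50 + 40 = 134 ms
Lookups 2..6 (TLD NS cached -> skip root; new domain -> still ask TLD and auth): local + TLD + auth = 4 + 50 + 40 = 94 ms each
Remaining 5 lookups: 5 * 94 = 470 ms
Total = 134 + 470 = 604 ms

604


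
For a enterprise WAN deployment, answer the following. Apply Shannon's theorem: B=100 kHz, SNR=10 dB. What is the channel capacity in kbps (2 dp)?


Given: B = 100 kHz, SNR = 10 dB
SNR linear = 10^(10/10) = 10
1 + SNR = 11
log2(11) = 3.4594316186
C = 100 * 1000 * 3.4594316186 = 345943.1619 bps
C = 345.943162 kbps -> 345.94 kbps (2 dp)

345.94


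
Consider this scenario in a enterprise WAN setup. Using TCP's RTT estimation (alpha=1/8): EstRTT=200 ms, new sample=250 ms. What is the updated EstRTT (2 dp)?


Given: EstRTT = 200 ms, SampleRTT = 250 ms, alpha = 1/8
New EstRTT = (1 - alpha) * EstRTT + alpha * SampleRTT
(7/8) * 200 = 175
(1/8) * 250 = 31.25
New EstRTT = 175 + 31.25 = 206.25 ms -> 206.25 ms (2 dp)

206.25


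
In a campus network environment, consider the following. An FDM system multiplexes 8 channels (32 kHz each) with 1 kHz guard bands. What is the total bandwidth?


Given: 8 channels, 32 kHz each, guard = 1 kHz
Channel bandwidth = 8 * 32 = 256 kHz
Guard bands = 7 gaps * 1 kHz = 7 kHz
Total = 256 + 7 = 263 kHz

263


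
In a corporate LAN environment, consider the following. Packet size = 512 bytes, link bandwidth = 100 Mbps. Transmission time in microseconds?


Given: packet = 512 bytes, bandwidth = 100 Mbps
Packet in bits = 512 * 8 = 4096 bits
Bandwidth = 100 * 10^6 = 100000000 bps
Time = 4096 / 100000000 seconds
Time in us = 4096 * 10^6 / 100000000 = 40.96

40.96


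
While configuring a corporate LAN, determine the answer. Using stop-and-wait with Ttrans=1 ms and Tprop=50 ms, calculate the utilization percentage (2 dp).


Given: Ttrans = 1 ms, Tprop = 50 ms
RTT = 2 * Tprop = 2 * 50 = 100 ms
U = Ttrans / (Ttrans + RTT)
U = 1 / (1 + 100)
U = 1 / 101 = 0.009901
U% = 0.99%

0.99


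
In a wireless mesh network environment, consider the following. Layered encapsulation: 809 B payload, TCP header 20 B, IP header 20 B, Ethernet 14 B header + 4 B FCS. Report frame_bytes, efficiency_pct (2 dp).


TCP segment = 809 + 20 = 829 B
IP packet = 829 + 20 = 849 B
Ethernet frame = 849 + 14 + 4 = 867 B
Efficiency = app / frame = 809 / 867 = 0.933103 = 93.3103% -> 93.31% (2 dp)

867, 93.31


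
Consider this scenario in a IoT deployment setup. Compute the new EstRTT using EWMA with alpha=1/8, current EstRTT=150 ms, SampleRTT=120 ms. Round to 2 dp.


Given: EstRTT = 150 ms, SampleRTT = 120 ms, alpha = 1/8
New EstRTT = (1 - alpha) * EstRTT + alpha * SampleRTT
(7/8) * 150 = 131.25
(1/8) * 120 = 15
New EstRTT = 131.25 + 15 = 146.25 ms -> 146.25 ms (2 dp)

146.25


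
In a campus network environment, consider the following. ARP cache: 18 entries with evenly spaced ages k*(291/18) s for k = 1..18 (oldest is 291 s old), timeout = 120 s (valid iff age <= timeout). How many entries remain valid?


Ages are k * 291/18 s for k = 1..18 (spacing = 16.1667 s).
Entry k is valid iff k * 291/18 <= 120 iff k <= 18 * 120 / 291 = 7.4227
n_valid = floor(7.4227) = 7
(n_stale = 18 - 7 = 11)

7


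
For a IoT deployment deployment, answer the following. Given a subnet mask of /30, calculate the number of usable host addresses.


Given: subnet mask /30
Host bits = 32 - 30 = 2
Total addresses = 2^2 = 4
Usable hosts = 4 - 2 (network + broadcast) = 2

2


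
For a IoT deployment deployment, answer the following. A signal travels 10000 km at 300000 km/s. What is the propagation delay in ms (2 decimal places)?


Given: distance = 10000 km, speed = 300000 km/s
Delay = distance / speed = 10000 / 300000 seconds
Delay in ms = 10000 * 1000 / 300000
Delay = 33.3333 ms
Rounded to 2 dp = 33.33 ms

33.33


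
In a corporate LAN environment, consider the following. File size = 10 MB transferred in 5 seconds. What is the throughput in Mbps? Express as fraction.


Given: file = 10 MB, time = 5 s
File in Mb = 10 * 8 = 80 Mb
Throughput = 80 / 5 Mbps
Throughput = 16 Mbps

16


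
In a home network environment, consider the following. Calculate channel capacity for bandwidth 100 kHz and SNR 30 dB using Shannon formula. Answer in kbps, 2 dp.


Given: B = 100 kHz, SNR = 30 dB
SNR linear = 10^(30/10) = 1000
1 + SNR = 1001
log2(1001) = 9.9672262588
C = 100 * 1000 * 9.9672262588 = 996722.6259 bps
C = 996.722626 kbps -> 996.72 kbps (2 dp)

996.72


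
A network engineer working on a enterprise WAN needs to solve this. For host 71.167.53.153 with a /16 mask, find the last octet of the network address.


Given: IP = 71.167.53.153, prefix = /16
Subnet mask = 255.255.0.0
Last octet of IP: 153
Last octet of mask: 0
Network last octet = 153 AND 0 = 0

0


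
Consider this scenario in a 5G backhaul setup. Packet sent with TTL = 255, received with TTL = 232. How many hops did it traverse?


Given: initial TTL = 255, received TTL = 232
Hops = initial TTL - received TTL
Hops = 255 - 232 = 23

23


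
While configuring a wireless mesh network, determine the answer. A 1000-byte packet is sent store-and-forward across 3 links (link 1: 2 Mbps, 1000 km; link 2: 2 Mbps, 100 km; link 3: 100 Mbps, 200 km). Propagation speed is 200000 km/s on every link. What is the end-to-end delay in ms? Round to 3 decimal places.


Packet = 1000 bytes = 8000 bits. Store-and-forward: sum (t_trans + t_prop) per link.
Link 1: t_trans = 8000/(2*10^6) s = 4.0000 ms; t_prop = 1000/200000 s = 5.0000 ms; subtotal = 9.0000 ms
Link 2: t_trans = 8000/(2*10^6) s = 4.0000 ms; t_prop = 100/200000 s = 0.5000 ms; subtotal = 4.5000 ms
Link 3: t_trans = 8000/(100*10^6) s = 0.0800 ms; t_prop = 200/200000 s = 1.0000 ms; subtotal = 1.0800 ms
End-to-end = 9.0000 + 4.5000 + 1.0800 = 14.5800 ms -> 14.580 ms (3 dp)

14.580


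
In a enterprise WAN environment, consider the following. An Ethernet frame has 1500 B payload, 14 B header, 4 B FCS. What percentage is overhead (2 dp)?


Given: payload = 1500 B, header = 14 B, trailer = 4 B
Overhead bytes = header + trailer = 14 + 4 = 18
Total frame = payload + overhead = 1500 + 18 = 1518
Overhead % = 18 / 1518 * 100 = 1.1858% -> 1.19% (2 dp)

1.19


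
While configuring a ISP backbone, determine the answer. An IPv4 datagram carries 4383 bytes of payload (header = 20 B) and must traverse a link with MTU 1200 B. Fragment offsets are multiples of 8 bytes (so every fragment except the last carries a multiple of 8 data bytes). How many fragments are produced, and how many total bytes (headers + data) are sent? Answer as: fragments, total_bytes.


Max data per non-final fragment = floor((MTU - header)/8)*8 = floor((1200 - 20)/8)*8 = floor(1180/8)*8 = 1176 B
Final fragment needs no 8-byte alignment: it can carry up to MTU - header = 1180 B
Non-final fragments needed = ceil((payload - 1180) / 1176) = ceil(3203/1176) = ceil(2.7236) = 3
Number of fragments = 3 + 1 = 4
Fragment sizes (data): 3 * 1176 B + 855 B (last, 855 <= 1180 OK)
Total bytes sent = payload + n_frags * header = 4383 + 4*20 = 4383 + 80 = 4463 B

4, 4463


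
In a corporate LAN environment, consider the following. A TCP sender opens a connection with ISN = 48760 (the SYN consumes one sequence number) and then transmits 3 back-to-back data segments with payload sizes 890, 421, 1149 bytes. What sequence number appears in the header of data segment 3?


The SYN occupies sequence number ISN = 48760, so the first data byte is ISN + 1 = 48761.
SEQ of data segment i = (ISN + 1) + sum of payload sizes of segments 1..i-1.
Segment 1: SEQ = 48761, payload = 890 bytes
Segment 2: SEQ = 49651, payload = 421 bytes
Segment 3: SEQ = 50072, payload = 1149 bytes
SEQ of segment 3 = 48761 + 890 + 421 = 50072

50072


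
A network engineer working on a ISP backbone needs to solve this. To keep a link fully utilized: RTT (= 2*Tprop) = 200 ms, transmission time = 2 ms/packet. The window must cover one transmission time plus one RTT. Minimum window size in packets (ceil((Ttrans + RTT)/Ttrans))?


Given: Ttrans = 2 ms, RTT = 200 ms (= 2 * Tprop, Tprop = 100 ms)
Time until first ACK returns = Ttrans + RTT = 2 + 200 = 202 ms
Need W * Ttrans >= Ttrans + RTT  ->  W >= (Ttrans + RTT) / Ttrans
(Ttrans + RTT) / Ttrans = 202 / 2 = 101
W_min = ceil(101) = 101

101


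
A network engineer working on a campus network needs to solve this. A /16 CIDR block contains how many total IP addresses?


Given: CIDR prefix /16
Host bits = 32 - 16 = 16
Total addresses = 2^16 = 65536

65536


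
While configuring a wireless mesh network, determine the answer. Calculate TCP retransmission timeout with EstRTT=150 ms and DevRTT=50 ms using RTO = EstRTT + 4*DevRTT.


Given: EstRTT = 150 ms, DevRTT = 50 ms
Timeout = EstRTT + 4 * DevRTT
4 * DevRTT = 4 * 50 = 200
Timeout = 150 + 200 = 350 ms

350


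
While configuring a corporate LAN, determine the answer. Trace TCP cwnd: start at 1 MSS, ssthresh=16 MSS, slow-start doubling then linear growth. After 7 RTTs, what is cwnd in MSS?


RTT 0: cwnd = 1 MSS (initial)
RTT 1: cwnd = 2 MSS (slow start, doubled)
RTT 2: cwnd = 4 MSS (slow start, doubled)
RTT 3: cwnd = 8 MSS (slow start, doubled)
RTT 4: cwnd = 16 MSS (slow start, doubled)
RTT 5: cwnd = 17 MSS (congestion avoidance, +1)
RTT 6: cwnd = 18 MSS (congestion avoidance, +1)
RTT 7: cwnd = 19 MSS (congestion avoidance, +1)

19


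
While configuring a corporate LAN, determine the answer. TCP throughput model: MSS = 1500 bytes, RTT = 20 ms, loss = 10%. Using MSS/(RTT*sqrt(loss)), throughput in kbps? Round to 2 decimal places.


Given: MSS = 1500 bytes, RTT = 20 ms, loss = 10%
RTT in seconds = 20 / 1000 = 0.02
Loss rate = 10% = 0.1
sqrt(loss) = sqrt(0.1) = 0.316227766017
Throughput (bytes/s) = 1500 / (0.02 * 0.316227766017) = 237170.8245
Throughput (kbps) = 237170.8245 * 8 / 1000 = 1897.366596 -> 1897.37 kbps (2 dp)

1897.37


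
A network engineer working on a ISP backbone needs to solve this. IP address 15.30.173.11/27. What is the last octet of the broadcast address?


Given: IP = 15.30.173.11, prefix = /27
Host bits = 32 - 27 = 5
Network last octet = 11 AND mask = 0
Host part size = 2^5 - 1 = 31
Broadcast last octet = 0 OR 31 = 31

31


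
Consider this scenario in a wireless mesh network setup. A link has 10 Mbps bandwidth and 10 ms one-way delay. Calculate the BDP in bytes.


Given: bandwidth = 10 Mbps, delay = 10 ms
BDP in bits = 10 * 10^6 * 10 / 1000
BDP in bits = 100000
BDP in bytes = 100000 / 8 = 12500

12500


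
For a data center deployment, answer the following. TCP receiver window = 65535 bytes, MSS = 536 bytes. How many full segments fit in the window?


Given: RWND = 65535 bytes, MSS = 536 bytes
Full segments = floor(RWND / MSS)
Full segments = floor(65535 / 536)
Full segments = floor(122.2668) = 122

122
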